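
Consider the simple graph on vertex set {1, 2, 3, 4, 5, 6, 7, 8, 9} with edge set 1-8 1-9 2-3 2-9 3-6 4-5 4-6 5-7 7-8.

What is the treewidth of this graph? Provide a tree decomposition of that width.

Treewidth 2.
Bags: B1 = {1, 7, 8}  B2 = {1, 7, 9}  B3 = {2, 7, 9}  B4 = {2, 3, 7}  B5 = {3, 6, 7}  B6 = {4, 6, 7}  B7 = {4, 5, 7}
Tree: B1–B2, B2–B3, B3–B4, B4–B5, B5–B6, B6–B7

Each bag holds 3 vertices, so the decomposition has width 2, which upper-bounds the treewidth. For the lower bound, G contains the cycle 7–8–1–9–2–3–6–4–5–7, so G is not a forest; only forests have treewidth ≤ 1, hence tw(G) ≥ 2. The upper and lower bounds meet at 2, so that is the treewidth.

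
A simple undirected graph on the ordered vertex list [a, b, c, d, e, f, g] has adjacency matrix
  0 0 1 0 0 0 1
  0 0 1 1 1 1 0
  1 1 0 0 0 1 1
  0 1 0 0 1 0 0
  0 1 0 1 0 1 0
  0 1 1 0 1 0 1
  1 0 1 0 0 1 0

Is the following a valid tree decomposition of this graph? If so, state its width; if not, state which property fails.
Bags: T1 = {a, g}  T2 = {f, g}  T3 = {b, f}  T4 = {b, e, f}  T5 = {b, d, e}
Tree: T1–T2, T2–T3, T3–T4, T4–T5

No — vertex c appears in no bag.

A tree decomposition must satisfy three properties: every vertex lies in some bag; for every edge, both endpoints lie together in some bag; and for every vertex, the bags containing it form a connected subtree. Here vertex c appears in no bag, so the decomposition is invalid.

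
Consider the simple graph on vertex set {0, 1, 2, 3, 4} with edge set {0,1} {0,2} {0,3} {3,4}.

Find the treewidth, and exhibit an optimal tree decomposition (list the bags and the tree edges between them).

Treewidth 1.
Bags: B1 = {0, 3}  B2 = {3, 4}  B3 = {0, 1}  B4 = {0, 2}
Tree: B1–B2, B1–B3, B1–B4

Each bag holds 2 vertices, so the decomposition has width 1, which upper-bounds the treewidth. Since G has at least one edge (e.g. 0–3), it is not an edgeless graph, so tw(G) ≥ 1. Hence tw(G) = 1 exactly.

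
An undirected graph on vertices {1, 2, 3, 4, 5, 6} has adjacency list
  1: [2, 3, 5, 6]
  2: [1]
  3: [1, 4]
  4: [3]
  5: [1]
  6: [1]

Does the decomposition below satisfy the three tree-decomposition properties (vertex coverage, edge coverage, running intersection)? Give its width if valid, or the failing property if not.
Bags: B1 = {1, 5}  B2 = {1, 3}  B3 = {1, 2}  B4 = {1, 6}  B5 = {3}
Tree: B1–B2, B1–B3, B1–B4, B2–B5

No — vertex 4 appears in no bag.

A tree decomposition must satisfy three properties: every vertex lies in some bag; for every edge, both endpoints lie together in some bag; and for every vertex, the bags containing it form a connected subtree. Here vertex 4 appears in no bag, so the decomposition is invalid.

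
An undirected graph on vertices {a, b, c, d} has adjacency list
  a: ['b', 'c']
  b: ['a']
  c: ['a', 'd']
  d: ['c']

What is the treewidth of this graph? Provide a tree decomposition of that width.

Treewidth 1.
One optimal decomposition is:
Bags: B1 = {a, c}  B2 = {c, d}  B3 = {a, b}
Tree: B1–B2, B1–B3

Every bag has size at most 2, so the width is 2 − 1 = 1 and tw(G) ≤ 1. Any graph with an edge has treewidth ≥ 1, and G has the edge c–a. Combining the bounds, tw(G) = 1.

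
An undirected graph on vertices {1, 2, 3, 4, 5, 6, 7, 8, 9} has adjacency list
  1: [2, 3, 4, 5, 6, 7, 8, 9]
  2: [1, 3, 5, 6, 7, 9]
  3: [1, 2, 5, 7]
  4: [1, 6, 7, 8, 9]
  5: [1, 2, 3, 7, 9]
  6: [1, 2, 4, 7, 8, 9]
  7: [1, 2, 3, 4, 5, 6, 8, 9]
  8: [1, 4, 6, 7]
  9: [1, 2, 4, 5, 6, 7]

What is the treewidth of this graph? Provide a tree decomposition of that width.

Each bag holds 5 vertices, so the decomposition has width 4, which upper-bounds the treewidth. Conversely, {1, 4, 6, 7, 8} is a clique of size 5, and the vertices of any clique must share a bag in every tree decomposition; so some bag has ≥ 5 vertices and tw(G) ≥ 4. Combining the bounds, tw(G) = 4.

Treewidth 4.
Bags: B1 = {1, 4, 6, 7, 9}  B2 = {1, 2, 6, 7, 9}  B3 = {1, 2, 5, 7, 9}  B4 = {1, 2, 3, 5, 7}  B5 = {1, 4, 6, 7, 8}
Tree: B1–B2, B2–B3, B3–B4, B1–B5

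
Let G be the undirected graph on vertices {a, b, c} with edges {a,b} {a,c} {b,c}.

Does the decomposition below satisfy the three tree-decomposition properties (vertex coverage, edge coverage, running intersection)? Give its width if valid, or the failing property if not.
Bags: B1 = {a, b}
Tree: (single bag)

No — vertex c appears in no bag.

A tree decomposition must satisfy three properties: every vertex lies in some bag; for every edge, both endpoints lie together in some bag; and for every vertex, the bags containing it form a connected subtree. Here vertex c appears in no bag, so the decomposition is invalid.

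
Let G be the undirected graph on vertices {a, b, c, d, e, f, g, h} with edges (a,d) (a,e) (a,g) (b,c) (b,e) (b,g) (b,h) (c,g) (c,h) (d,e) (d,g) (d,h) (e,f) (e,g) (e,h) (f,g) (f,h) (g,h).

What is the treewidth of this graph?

A width-3 tree decomposition is:
Bags: B1 = {b, e, g, h}  B2 = {e, f, g, h}  B3 = {d, e, g, h}  B4 = {a, d, e, g}  B5 = {b, c, g, h}
Tree: B1–B2, B2–B3, B3–B4, B1–B5
Each bag holds 4 vertices, so the decomposition has width 3, which upper-bounds the treewidth. Conversely, {d, e, g, h} is a clique of size 4, and the vertices of any clique must share a bag in every tree decomposition; so some bag has ≥ 4 vertices and tw(G) ≥ 3. Hence tw(G) = 3 exactly.

3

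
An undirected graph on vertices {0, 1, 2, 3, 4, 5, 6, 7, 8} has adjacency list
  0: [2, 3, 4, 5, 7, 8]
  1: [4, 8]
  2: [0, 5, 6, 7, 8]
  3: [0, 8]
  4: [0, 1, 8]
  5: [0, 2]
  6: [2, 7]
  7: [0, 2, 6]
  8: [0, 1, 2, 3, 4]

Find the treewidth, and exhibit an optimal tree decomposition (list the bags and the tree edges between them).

Treewidth 2.
Bags: B1 = {0, 2, 8}  B2 = {0, 4, 8}  B3 = {0, 2, 5}  B4 = {0, 2, 7}  B5 = {0, 3, 8}  B6 = {2, 6, 7}  B7 = {1, 4, 8}
Tree: B1–B2, B1–B3, B3–B4, B1–B5, B4–B6, B2–B7

Every bag has size at most 3, so the width is 3 − 1 = 2 and tw(G) ≤ 2. For the lower bound, the 3 vertices {0, 2, 8} are pairwise adjacent, and any tree decomposition puts a clique entirely inside one bag — forcing width ≥ 2. Therefore the treewidth is 2.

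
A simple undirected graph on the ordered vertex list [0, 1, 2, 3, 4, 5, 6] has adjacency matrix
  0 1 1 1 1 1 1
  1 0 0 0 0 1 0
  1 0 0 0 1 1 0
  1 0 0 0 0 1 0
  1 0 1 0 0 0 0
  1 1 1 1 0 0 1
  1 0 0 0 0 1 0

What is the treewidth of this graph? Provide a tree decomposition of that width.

Every bag has size at most 3, so the width is 3 − 1 = 2 and tw(G) ≤ 2. On the other hand G contains the 3-clique {0, 2, 4}. A clique must lie in a single bag of any decomposition, so no decomposition can have width below 2. Combining the bounds, tw(G) = 2.

Treewidth 2.
One such decomposition:
Bags: B1 = {0, 2, 5}  B2 = {0, 2, 4}  B3 = {0, 5, 6}  B4 = {0, 3, 5}  B5 = {0, 1, 5}
Tree: B1–B2, B1–B3, B3–B4, B4–B5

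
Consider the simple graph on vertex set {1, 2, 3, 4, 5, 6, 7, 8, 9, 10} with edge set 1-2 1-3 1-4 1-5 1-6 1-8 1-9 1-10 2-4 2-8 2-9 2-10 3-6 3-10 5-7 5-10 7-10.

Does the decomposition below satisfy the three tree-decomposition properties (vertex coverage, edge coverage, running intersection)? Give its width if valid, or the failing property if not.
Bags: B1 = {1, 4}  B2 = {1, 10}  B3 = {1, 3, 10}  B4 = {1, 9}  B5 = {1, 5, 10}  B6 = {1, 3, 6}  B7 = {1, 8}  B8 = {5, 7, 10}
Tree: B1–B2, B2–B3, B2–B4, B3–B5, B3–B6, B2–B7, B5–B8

A tree decomposition must satisfy three properties: every vertex lies in some bag; for every edge, both endpoints lie together in some bag; and for every vertex, the bags containing it form a connected subtree. Here vertex 2 appears in no bag, so the decomposition is invalid.

No — vertex 2 appears in no bag.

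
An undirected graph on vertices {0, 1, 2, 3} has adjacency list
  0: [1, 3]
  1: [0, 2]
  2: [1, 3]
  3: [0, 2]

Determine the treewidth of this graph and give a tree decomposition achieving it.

Treewidth 2.
One such decomposition:
Bags: B1 = {0, 1, 3}  B2 = {1, 2, 3}
Tree: B1–B2

Each bag holds 3 vertices, so the decomposition has width 2, which upper-bounds the treewidth. The edges 3–0–1–2–3 form a cycle, so G is not a tree and its treewidth is at least 2. Combining the bounds, tw(G) = 2.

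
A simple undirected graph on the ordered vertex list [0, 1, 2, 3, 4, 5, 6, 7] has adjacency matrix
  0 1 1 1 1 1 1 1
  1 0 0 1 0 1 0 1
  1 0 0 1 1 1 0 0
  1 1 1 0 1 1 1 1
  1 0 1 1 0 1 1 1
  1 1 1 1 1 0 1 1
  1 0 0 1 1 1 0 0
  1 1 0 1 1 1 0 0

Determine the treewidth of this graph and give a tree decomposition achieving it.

Treewidth 4.
One such decomposition:
Bags: B1 = {0, 2, 3, 4, 5}  B2 = {0, 3, 4, 5, 6}  B3 = {0, 3, 4, 5, 7}  B4 = {0, 1, 3, 5, 7}
Tree: B1–B2, B2–B3, B3–B4

Each bag holds 5 vertices, so the decomposition has width 4, which upper-bounds the treewidth. On the other hand G contains the 5-clique {0, 1, 3, 5, 7}. A clique must lie in a single bag of any decomposition, so no decomposition can have width below 4. Hence tw(G) = 4 exactly.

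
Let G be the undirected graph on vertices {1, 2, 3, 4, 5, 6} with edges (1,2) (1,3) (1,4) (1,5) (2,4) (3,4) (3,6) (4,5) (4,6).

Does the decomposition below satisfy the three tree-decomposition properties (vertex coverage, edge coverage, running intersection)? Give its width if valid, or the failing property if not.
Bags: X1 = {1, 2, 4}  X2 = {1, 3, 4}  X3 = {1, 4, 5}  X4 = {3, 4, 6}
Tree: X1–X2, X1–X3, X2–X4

Checking the three conditions: (i) the bags cover all of {1, 2, 3, 4, 5, 6}; (ii) for each edge, some bag contains both endpoints; (iii) the bags containing any fixed vertex form a subtree. All hold, so the decomposition is valid with width 3 − 1 = 2.

Yes; width 2.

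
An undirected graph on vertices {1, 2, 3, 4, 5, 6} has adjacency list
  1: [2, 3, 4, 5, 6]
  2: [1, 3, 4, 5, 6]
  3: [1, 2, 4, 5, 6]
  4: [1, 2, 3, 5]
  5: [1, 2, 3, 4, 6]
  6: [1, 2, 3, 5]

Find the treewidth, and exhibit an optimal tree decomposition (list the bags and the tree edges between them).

Treewidth 4.
One such decomposition:
Bags: B1 = {1, 2, 3, 4, 5}  B2 = {1, 2, 3, 5, 6}
Tree: B1–B2

Every bag has size at most 5, so the width is 5 − 1 = 4 and tw(G) ≤ 4. For the lower bound, the 5 vertices {1, 2, 3, 4, 5} are pairwise adjacent, and any tree decomposition puts a clique entirely inside one bag — forcing width ≥ 4. Combining the bounds, tw(G) = 4.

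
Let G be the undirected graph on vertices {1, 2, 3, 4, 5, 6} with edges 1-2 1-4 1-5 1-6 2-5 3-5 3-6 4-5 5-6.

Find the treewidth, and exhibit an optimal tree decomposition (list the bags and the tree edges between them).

Treewidth 2.
One such decomposition:
Bags: B1 = {1, 4, 5}  B2 = {1, 5, 6}  B3 = {3, 5, 6}  B4 = {1, 2, 5}
Tree: B1–B2, B2–B3, B1–B4

Each bag holds 3 vertices, so the decomposition has width 2, which upper-bounds the treewidth. Conversely, {1, 2, 5} is a clique of size 3, and the vertices of any clique must share a bag in every tree decomposition; so some bag has ≥ 3 vertices and tw(G) ≥ 2. Combining the bounds, tw(G) = 2.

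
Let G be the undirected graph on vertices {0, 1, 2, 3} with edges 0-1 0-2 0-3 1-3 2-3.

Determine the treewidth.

A width-2 tree decomposition is:
Bags: B1 = {0, 2, 3}  B2 = {0, 1, 3}
Tree: B1–B2
The largest bag has 3 vertices, giving width 2; this decomposition certifies tw(G) ≤ 2. On the other hand G contains the 3-clique {0, 1, 3}. A clique must lie in a single bag of any decomposition, so no decomposition can have width below 2. Therefore the treewidth is 2.

2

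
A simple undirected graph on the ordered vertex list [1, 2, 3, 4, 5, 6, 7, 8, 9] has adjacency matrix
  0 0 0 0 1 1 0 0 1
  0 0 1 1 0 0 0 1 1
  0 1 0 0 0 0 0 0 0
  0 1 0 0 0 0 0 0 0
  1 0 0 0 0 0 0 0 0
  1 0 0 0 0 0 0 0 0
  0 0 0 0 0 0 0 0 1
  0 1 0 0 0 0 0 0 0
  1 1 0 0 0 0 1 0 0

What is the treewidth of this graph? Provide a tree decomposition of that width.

The largest bag has 2 vertices, giving width 1; this decomposition certifies tw(G) ≤ 1. Any graph with an edge has treewidth ≥ 1, and G has the edge 1–6. Therefore the treewidth is 1.

Treewidth 1.
Bags: B1 = {1, 6}  B2 = {1, 9}  B3 = {2, 9}  B4 = {2, 8}  B5 = {2, 4}  B6 = {7, 9}  B7 = {1, 5}  B8 = {2, 3}
Tree: B1–B2, B2–B3, B3–B4, B4–B5, B2–B6, B2–B7, B5–B8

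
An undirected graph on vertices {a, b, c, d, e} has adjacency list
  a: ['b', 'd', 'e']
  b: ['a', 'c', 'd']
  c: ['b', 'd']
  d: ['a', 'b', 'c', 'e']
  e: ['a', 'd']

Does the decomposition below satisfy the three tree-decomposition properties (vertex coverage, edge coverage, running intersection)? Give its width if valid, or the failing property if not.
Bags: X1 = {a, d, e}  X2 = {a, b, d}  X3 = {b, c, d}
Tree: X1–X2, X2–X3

Checking the three conditions: (i) the bags cover all of {a, b, c, d, e}; (ii) for each edge, some bag contains both endpoints; (iii) the bags containing any fixed vertex form a subtree. All hold, so the decomposition is valid with width 3 − 1 = 2.

Yes; width 2.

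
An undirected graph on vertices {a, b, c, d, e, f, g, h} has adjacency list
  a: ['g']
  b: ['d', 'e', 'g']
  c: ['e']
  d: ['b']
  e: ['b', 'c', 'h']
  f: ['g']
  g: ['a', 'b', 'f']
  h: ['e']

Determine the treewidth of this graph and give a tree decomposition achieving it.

Treewidth 1.
Bags: B1 = {f, g}  B2 = {b, g}  B3 = {b, e}  B4 = {c, e}  B5 = {e, h}  B6 = {a, g}  B7 = {b, d}
Tree: B1–B2, B2–B3, B3–B4, B3–B5, B1–B6, B2–B7

Each bag holds 2 vertices, so the decomposition has width 1, which upper-bounds the treewidth. G has an edge, so its treewidth is at least 1. Combining the bounds, tw(G) = 1.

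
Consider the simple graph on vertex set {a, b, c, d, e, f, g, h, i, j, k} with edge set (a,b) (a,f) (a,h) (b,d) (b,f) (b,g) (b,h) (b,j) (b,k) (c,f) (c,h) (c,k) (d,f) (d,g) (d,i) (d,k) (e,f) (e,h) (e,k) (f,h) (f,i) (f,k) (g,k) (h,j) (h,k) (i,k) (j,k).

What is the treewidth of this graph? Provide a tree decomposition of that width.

Treewidth 3.
One such decomposition:
Bags: B1 = {b, d, f, k}  B2 = {b, f, h, k}  B3 = {b, h, j, k}  B4 = {e, f, h, k}  B5 = {d, f, i, k}  B6 = {b, d, g, k}  B7 = {a, b, f, h}  B8 = {c, f, h, k}
Tree: B1–B2, B2–B3, B2–B4, B1–B5, B1–B6, B2–B7, B4–B8

Every bag has size at most 4, so the width is 4 − 1 = 3 and tw(G) ≤ 3. Conversely, {a, b, f, h} is a clique of size 4, and the vertices of any clique must share a bag in every tree decomposition; so some bag has ≥ 4 vertices and tw(G) ≥ 3. Hence tw(G) = 3 exactly.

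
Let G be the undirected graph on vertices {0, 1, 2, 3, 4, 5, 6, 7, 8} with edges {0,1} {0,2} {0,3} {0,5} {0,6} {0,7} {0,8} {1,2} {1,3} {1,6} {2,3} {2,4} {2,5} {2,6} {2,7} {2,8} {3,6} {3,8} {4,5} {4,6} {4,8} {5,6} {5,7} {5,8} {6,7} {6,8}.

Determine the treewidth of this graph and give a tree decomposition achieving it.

Treewidth 4.
One such decomposition:
Bags: B1 = {0, 2, 5, 6, 7}  B2 = {0, 2, 5, 6, 8}  B3 = {2, 4, 5, 6, 8}  B4 = {0, 2, 3, 6, 8}  B5 = {0, 1, 2, 3, 6}
Tree: B1–B2, B2–B3, B2–B4, B4–B5

Each bag holds 5 vertices, so the decomposition has width 4, which upper-bounds the treewidth. On the other hand G contains the 5-clique {0, 2, 3, 6, 8}. A clique must lie in a single bag of any decomposition, so no decomposition can have width below 4. Combining the bounds, tw(G) = 4.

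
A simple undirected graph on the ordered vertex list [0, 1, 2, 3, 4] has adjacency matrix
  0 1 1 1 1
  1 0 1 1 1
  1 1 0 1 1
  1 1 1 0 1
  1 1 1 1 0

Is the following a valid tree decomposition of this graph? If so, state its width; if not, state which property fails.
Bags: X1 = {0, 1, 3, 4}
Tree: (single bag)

No — vertex 2 appears in no bag.

A tree decomposition must satisfy three properties: every vertex lies in some bag; for every edge, both endpoints lie together in some bag; and for every vertex, the bags containing it form a connected subtree. Here vertex 2 appears in no bag, so the decomposition is invalid.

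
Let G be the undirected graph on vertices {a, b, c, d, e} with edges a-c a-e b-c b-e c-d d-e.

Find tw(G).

2

A width-2 tree decomposition is:
Bags: B1 = {c, d, e}  B2 = {a, c, e}  B3 = {b, c, e}
Tree: B1–B2, B2–B3
The largest bag has 3 vertices, giving width 2; this decomposition certifies tw(G) ≤ 2. Since e–d–c–a–e is a cycle in G, G is not acyclic. Forests are exactly the graphs of treewidth ≤ 1, so tw(G) ≥ 2. The upper and lower bounds meet at 2, so that is the treewidth.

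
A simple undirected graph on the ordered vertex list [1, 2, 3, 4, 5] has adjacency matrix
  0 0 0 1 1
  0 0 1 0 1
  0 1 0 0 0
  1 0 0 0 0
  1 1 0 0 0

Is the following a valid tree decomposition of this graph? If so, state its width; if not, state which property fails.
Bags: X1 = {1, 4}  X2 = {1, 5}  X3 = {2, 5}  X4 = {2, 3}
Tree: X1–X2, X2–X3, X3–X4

Yes; width 1.

Every vertex of G appears in some bag (union = {1, 2, 3, 4, 5}); every edge is covered by a bag; and for each vertex v the set of bags containing v is connected in the bag tree. The decomposition is therefore valid. The largest bag has 2 vertices, so the width is 1.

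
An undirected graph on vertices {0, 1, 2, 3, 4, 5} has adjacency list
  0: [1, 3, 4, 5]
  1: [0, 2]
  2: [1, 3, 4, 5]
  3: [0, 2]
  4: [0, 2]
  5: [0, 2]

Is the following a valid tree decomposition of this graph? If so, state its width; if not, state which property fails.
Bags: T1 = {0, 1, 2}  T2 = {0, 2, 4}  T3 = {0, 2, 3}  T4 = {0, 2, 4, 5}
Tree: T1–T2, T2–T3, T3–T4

A tree decomposition must satisfy three properties: every vertex lies in some bag; for every edge, both endpoints lie together in some bag; and for every vertex, the bags containing it form a connected subtree. Here bags containing vertex 4 are not connected in the tree, so the decomposition is invalid.

No — bags containing vertex 4 are not connected in the tree.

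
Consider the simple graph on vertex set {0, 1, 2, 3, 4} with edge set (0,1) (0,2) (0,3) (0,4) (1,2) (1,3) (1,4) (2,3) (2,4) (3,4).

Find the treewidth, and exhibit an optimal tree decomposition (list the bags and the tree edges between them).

With just one bag of size 5, the width is 5 − 1 = 4, so tw(G) ≤ 4. For the lower bound, the 5 vertices {0, 1, 2, 3, 4} are pairwise adjacent, and any tree decomposition puts a clique entirely inside one bag — forcing width ≥ 4. Hence tw(G) = 4 exactly.

Treewidth 4.
One optimal decomposition is:
Bags: B1 = {0, 1, 2, 3, 4}
Tree: (single bag)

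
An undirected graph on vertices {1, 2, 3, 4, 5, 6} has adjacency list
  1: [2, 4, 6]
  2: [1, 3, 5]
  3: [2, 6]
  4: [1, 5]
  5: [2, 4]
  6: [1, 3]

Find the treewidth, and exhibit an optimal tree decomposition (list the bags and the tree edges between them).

Every bag has size at most 3, so the width is 3 − 1 = 2 and tw(G) ≤ 2. The edges 3–6–1–2–3 form a cycle, so G is not a tree and its treewidth is at least 2. Combining the bounds, tw(G) = 2.

Treewidth 2.
One such decomposition:
Bags: B1 = {2, 3, 6}  B2 = {1, 2, 6}  B3 = {1, 2, 5}  B4 = {1, 4, 5}
Tree: B1–B2, B2–B3, B3–B4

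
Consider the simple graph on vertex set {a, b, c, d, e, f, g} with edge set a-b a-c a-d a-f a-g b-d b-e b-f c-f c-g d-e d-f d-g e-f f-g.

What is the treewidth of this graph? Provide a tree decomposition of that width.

Treewidth 3.
One optimal decomposition is:
Bags: B1 = {a, d, f, g}  B2 = {a, b, d, f}  B3 = {a, c, f, g}  B4 = {b, d, e, f}
Tree: B1–B2, B1–B3, B2–B4

Every bag has size at most 4, so the width is 4 − 1 = 3 and tw(G) ≤ 3. Conversely, {b, d, e, f} is a clique of size 4, and the vertices of any clique must share a bag in every tree decomposition; so some bag has ≥ 4 vertices and tw(G) ≥ 3. Hence tw(G) = 3 exactly.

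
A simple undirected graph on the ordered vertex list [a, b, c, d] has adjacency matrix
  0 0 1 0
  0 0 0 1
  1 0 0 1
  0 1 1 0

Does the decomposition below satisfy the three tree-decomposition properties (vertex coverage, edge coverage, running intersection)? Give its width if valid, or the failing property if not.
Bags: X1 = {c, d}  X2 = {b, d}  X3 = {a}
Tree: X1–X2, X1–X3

A tree decomposition must satisfy three properties: every vertex lies in some bag; for every edge, both endpoints lie together in some bag; and for every vertex, the bags containing it form a connected subtree. Here edge (c,a) lies in no bag, so the decomposition is invalid.

No — edge (c,a) lies in no bag.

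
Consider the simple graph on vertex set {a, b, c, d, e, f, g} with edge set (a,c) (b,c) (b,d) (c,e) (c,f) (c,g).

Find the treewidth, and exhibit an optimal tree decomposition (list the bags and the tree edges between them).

Treewidth 1.
Bags: B1 = {a, c}  B2 = {c, f}  B3 = {b, c}  B4 = {c, g}  B5 = {b, d}  B6 = {c, e}
Tree: B1–B2, B1–B3, B2–B4, B3–B5, B1–B6

The largest bag has 2 vertices, giving width 1; this decomposition certifies tw(G) ≤ 1. Since G has at least one edge (e.g. a–c), it is not an edgeless graph, so tw(G) ≥ 1. Combining the bounds, tw(G) = 1.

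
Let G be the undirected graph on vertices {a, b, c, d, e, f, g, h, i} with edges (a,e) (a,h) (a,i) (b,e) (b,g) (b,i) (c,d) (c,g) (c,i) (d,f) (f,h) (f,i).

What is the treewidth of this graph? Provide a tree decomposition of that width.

Each bag holds 4 vertices, so the decomposition has width 3, which upper-bounds the treewidth. For the lower bound: the 4 vertex sets {d,f,h}, {c}, {i}, {a,b,e,g} are disjoint, each induces a connected subgraph, and every pair is joined by at least one edge of G. Contracting each set to a single vertex therefore yields K_{4} as a minor, and since treewidth is minor-monotone, tw(G) ≥ tw(K_{4}) = 3. Hence tw(G) = 3 exactly.

Treewidth 3.
One such decomposition:
Bags: B1 = {c, d, f, h}  B2 = {c, f, h, i}  B3 = {a, c, h, i}  B4 = {a, c, g, i}  B5 = {a, b, g, i}  B6 = {a, b, e, g}
Tree: B1–B2, B2–B3, B3–B4, B4–B5, B5–B6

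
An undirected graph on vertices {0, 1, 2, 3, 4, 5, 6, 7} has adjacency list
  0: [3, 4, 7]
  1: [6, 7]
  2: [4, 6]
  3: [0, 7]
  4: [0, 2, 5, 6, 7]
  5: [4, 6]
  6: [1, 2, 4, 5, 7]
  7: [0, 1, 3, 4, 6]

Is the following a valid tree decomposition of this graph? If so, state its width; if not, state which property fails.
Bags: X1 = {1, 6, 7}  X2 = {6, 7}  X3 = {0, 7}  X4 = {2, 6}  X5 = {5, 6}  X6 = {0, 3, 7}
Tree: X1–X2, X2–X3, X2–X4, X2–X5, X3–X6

No — vertex 4 appears in no bag.

A tree decomposition must satisfy three properties: every vertex lies in some bag; for every edge, both endpoints lie together in some bag; and for every vertex, the bags containing it form a connected subtree. Here vertex 4 appears in no bag, so the decomposition is invalid.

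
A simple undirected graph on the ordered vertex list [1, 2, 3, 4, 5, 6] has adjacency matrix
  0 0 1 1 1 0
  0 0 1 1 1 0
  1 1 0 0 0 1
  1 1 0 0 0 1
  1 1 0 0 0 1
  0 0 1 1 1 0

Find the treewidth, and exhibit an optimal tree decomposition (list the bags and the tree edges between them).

The largest bag has 4 vertices, giving width 3; this decomposition certifies tw(G) ≤ 3. For the lower bound: the 4 vertex sets {2,5}, {4,6}, {1}, {3} are disjoint, each induces a connected subgraph, and every pair is joined by at least one edge of G. Contracting each set to a single vertex therefore yields K_{4} as a minor, and since treewidth is minor-monotone, tw(G) ≥ tw(K_{4}) = 3. Hence tw(G) = 3 exactly.

Treewidth 3.
One such decomposition:
Bags: B1 = {1, 2, 5, 6}  B2 = {1, 2, 4, 6}  B3 = {1, 2, 3, 6}
Tree: B1–B2, B2–B3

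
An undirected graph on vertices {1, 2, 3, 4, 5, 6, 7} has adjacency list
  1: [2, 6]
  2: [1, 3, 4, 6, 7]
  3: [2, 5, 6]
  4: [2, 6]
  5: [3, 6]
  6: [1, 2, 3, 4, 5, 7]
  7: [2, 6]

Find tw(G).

A width-2 tree decomposition is:
Bags: B1 = {2, 6, 7}  B2 = {1, 2, 6}  B3 = {2, 3, 6}  B4 = {3, 5, 6}  B5 = {2, 4, 6}
Tree: B1–B2, B2–B3, B3–B4, B1–B5
Each bag holds 3 vertices, so the decomposition has width 2, which upper-bounds the treewidth. Conversely, {1, 2, 6} is a clique of size 3, and the vertices of any clique must share a bag in every tree decomposition; so some bag has ≥ 3 vertices and tw(G) ≥ 2. The upper and lower bounds meet at 2, so that is the treewidth.

2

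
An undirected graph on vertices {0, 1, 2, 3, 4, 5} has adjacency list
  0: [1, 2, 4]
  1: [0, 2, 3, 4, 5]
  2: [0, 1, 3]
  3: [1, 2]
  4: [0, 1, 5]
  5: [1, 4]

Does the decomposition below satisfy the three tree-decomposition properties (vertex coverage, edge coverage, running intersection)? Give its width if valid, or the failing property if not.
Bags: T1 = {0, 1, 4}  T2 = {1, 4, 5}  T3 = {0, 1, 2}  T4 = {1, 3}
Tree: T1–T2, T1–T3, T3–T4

A tree decomposition must satisfy three properties: every vertex lies in some bag; for every edge, both endpoints lie together in some bag; and for every vertex, the bags containing it form a connected subtree. Here edge (2,3) lies in no bag, so the decomposition is invalid.

No — edge (2,3) lies in no bag.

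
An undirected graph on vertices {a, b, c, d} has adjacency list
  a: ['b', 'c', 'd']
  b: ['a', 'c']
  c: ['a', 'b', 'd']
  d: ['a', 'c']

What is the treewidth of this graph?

2

A width-2 tree decomposition is:
Bags: B1 = {a, c, d}  B2 = {a, b, c}
Tree: B1–B2
Every bag has size at most 3, so the width is 3 − 1 = 2 and tw(G) ≤ 2. For the lower bound, the 3 vertices {a, c, d} are pairwise adjacent, and any tree decomposition puts a clique entirely inside one bag — forcing width ≥ 2. Combining the bounds, tw(G) = 2.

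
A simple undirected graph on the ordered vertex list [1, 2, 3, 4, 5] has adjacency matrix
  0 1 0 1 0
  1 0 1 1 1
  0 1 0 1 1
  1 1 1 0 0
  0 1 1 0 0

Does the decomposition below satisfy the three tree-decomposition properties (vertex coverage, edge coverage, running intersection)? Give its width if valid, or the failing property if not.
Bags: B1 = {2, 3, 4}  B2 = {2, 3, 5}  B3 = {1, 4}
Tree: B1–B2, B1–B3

A tree decomposition must satisfy three properties: every vertex lies in some bag; for every edge, both endpoints lie together in some bag; and for every vertex, the bags containing it form a connected subtree. Here edge (2,1) lies in no bag, so the decomposition is invalid.

No — edge (2,1) lies in no bag.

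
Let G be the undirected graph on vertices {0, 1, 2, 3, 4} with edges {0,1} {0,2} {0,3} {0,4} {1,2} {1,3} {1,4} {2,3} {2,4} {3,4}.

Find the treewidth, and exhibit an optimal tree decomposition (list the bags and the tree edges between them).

With just one bag of size 5, the width is 5 − 1 = 4, so tw(G) ≤ 4. For the lower bound, the 5 vertices {0, 1, 2, 3, 4} are pairwise adjacent, and any tree decomposition puts a clique entirely inside one bag — forcing width ≥ 4. Combining the bounds, tw(G) = 4.

Treewidth 4.
One optimal decomposition is:
Bags: B1 = {0, 1, 2, 3, 4}
Tree: (single bag)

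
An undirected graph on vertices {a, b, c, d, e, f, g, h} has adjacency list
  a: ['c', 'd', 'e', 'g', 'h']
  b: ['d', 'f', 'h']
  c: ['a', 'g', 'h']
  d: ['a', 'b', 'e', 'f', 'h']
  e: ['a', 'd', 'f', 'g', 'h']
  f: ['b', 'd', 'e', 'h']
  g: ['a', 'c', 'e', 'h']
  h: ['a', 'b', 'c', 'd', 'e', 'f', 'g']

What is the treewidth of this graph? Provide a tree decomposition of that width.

Treewidth 3.
One such decomposition:
Bags: B1 = {a, e, g, h}  B2 = {a, d, e, h}  B3 = {d, e, f, h}  B4 = {b, d, f, h}  B5 = {a, c, g, h}
Tree: B1–B2, B2–B3, B3–B4, B1–B5

The largest bag has 4 vertices, giving width 3; this decomposition certifies tw(G) ≤ 3. Conversely, {a, d, e, h} is a clique of size 4, and the vertices of any clique must share a bag in every tree decomposition; so some bag has ≥ 4 vertices and tw(G) ≥ 3. The upper and lower bounds meet at 3, so that is the treewidth.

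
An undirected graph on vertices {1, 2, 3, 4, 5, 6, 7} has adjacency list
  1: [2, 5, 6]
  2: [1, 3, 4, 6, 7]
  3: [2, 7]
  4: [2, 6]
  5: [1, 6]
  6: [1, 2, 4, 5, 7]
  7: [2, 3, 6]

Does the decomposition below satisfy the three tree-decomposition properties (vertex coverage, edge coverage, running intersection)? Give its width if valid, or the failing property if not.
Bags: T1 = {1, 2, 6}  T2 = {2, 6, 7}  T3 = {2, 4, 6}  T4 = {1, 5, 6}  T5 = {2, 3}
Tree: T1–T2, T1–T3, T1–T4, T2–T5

No — edge (7,3) lies in no bag.

A tree decomposition must satisfy three properties: every vertex lies in some bag; for every edge, both endpoints lie together in some bag; and for every vertex, the bags containing it form a connected subtree. Here edge (7,3) lies in no bag, so the decomposition is invalid.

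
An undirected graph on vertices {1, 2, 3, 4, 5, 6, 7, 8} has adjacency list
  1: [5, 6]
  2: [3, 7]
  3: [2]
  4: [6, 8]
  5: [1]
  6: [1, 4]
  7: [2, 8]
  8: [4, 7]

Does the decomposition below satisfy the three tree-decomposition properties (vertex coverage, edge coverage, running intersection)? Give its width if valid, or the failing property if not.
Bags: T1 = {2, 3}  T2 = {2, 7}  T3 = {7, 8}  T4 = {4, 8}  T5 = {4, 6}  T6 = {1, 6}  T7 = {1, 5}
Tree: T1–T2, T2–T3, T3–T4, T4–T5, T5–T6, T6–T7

Yes; width 1.

Checking the three conditions: (i) the bags cover all of {1, 2, 3, 4, 5, 6, 7, 8}; (ii) for each edge, some bag contains both endpoints; (iii) the bags containing any fixed vertex form a subtree. All hold, so the decomposition is valid with width 2 − 1 = 1.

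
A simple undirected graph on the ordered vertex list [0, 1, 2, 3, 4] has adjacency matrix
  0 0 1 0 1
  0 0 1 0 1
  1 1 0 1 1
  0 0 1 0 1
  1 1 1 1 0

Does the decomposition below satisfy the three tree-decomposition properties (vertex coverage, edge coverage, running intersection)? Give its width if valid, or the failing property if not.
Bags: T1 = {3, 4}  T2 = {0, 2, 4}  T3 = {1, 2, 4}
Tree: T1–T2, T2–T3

A tree decomposition must satisfy three properties: every vertex lies in some bag; for every edge, both endpoints lie together in some bag; and for every vertex, the bags containing it form a connected subtree. Here edge (2,3) lies in no bag, so the decomposition is invalid.

No — edge (2,3) lies in no bag.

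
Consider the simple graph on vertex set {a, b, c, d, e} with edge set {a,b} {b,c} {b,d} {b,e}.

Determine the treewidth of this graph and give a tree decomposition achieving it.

Treewidth 1.
Bags: B1 = {a, b}  B2 = {b, c}  B3 = {b, e}  B4 = {b, d}
Tree: B1–B2, B2–B3, B1–B4

Every bag has size at most 2, so the width is 2 − 1 = 1 and tw(G) ≤ 1. Any graph with an edge has treewidth ≥ 1, and G has the edge b–a. Therefore the treewidth is 1.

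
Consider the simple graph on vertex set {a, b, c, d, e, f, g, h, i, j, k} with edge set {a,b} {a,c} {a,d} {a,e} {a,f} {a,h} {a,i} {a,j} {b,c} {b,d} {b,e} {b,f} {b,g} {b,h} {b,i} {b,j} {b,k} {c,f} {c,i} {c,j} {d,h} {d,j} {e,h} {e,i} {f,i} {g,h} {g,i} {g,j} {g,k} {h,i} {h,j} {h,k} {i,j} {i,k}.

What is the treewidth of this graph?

4

A width-4 tree decomposition is:
Bags: B1 = {a, b, d, h, j}  B2 = {a, b, h, i, j}  B3 = {b, g, h, i, j}  B4 = {a, b, c, i, j}  B5 = {a, b, c, f, i}  B6 = {b, g, h, i, k}  B7 = {a, b, e, h, i}
Tree: B1–B2, B2–B3, B2–B4, B4–B5, B3–B6, B2–B7
The largest bag has 5 vertices, giving width 4; this decomposition certifies tw(G) ≤ 4. On the other hand G contains the 5-clique {a, b, d, h, j}. A clique must lie in a single bag of any decomposition, so no decomposition can have width below 4. Therefore the treewidth is 4.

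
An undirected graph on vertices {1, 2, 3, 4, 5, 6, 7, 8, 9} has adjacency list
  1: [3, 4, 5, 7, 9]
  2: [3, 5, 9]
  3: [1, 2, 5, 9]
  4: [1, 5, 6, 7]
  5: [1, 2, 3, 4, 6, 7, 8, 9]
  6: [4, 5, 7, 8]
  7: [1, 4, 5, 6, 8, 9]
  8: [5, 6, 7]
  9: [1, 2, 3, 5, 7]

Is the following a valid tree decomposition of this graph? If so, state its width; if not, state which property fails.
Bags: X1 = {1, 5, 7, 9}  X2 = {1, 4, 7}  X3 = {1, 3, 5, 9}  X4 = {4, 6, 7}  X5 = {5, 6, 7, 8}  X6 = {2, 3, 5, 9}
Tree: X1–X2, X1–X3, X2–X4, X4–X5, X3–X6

No — edge (5,4) lies in no bag.

A tree decomposition must satisfy three properties: every vertex lies in some bag; for every edge, both endpoints lie together in some bag; and for every vertex, the bags containing it form a connected subtree. Here edge (5,4) lies in no bag, so the decomposition is invalid.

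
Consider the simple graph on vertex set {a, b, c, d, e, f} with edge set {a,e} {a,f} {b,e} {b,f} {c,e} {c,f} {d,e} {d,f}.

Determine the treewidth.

2

A width-2 tree decomposition is:
Bags: B1 = {a, e, f}  B2 = {b, e, f}  B3 = {d, e, f}  B4 = {c, e, f}
Tree: B1–B2, B2–B3, B3–B4
Each bag holds 3 vertices, so the decomposition has width 2, which upper-bounds the treewidth. Since e–a–f–b–e is a cycle in G, G is not acyclic. Forests are exactly the graphs of treewidth ≤ 1, so tw(G) ≥ 2. Therefore the treewidth is 2.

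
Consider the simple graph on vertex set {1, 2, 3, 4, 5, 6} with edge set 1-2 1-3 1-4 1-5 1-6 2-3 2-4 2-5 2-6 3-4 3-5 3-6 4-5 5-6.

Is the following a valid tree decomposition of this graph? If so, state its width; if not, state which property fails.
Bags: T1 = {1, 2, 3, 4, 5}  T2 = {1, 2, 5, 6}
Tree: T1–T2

A tree decomposition must satisfy three properties: every vertex lies in some bag; for every edge, both endpoints lie together in some bag; and for every vertex, the bags containing it form a connected subtree. Here edge (3,6) lies in no bag, so the decomposition is invalid.

No — edge (3,6) lies in no bag.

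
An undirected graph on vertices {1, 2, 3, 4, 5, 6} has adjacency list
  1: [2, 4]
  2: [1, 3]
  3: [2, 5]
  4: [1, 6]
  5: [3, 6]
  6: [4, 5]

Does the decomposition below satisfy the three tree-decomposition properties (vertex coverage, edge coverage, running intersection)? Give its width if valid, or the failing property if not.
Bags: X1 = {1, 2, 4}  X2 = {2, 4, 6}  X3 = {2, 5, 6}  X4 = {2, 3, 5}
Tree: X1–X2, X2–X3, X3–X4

Yes; width 2.

Every vertex of G appears in some bag (union = {1, 2, 3, 4, 5, 6}); every edge is covered by a bag; and for each vertex v the set of bags containing v is connected in the bag tree. The decomposition is therefore valid. The largest bag has 3 vertices, so the width is 2.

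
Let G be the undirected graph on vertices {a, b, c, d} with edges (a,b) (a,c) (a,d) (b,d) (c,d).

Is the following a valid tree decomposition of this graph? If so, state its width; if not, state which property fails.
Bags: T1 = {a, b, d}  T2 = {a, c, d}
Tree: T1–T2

Vertex coverage: the bags together contain {a, b, c, d}, the full vertex set. Edge coverage: each edge of G has both endpoints in at least one bag. Running intersection: for every vertex, the bags containing it form a connected subtree. All three properties hold, so this is a valid tree decomposition of width max|bag| − 1 = 2, and hence tw(G) ≤ 2.

Yes; width 2.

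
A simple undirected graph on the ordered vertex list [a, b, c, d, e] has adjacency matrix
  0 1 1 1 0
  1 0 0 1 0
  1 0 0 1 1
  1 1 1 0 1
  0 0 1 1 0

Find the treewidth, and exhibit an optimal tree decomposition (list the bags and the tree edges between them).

Treewidth 2.
Bags: B1 = {a, c, d}  B2 = {c, d, e}  B3 = {a, b, d}
Tree: B1–B2, B1–B3

The largest bag has 3 vertices, giving width 2; this decomposition certifies tw(G) ≤ 2. Conversely, {c, d, e} is a clique of size 3, and the vertices of any clique must share a bag in every tree decomposition; so some bag has ≥ 3 vertices and tw(G) ≥ 2. Therefore the treewidth is 2.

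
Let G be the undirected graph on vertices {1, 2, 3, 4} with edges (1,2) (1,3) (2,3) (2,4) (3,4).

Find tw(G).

A width-2 tree decomposition is:
Bags: B1 = {1, 2, 3}  B2 = {2, 3, 4}
Tree: B1–B2
Each bag holds 3 vertices, so the decomposition has width 2, which upper-bounds the treewidth. For the lower bound, the 3 vertices {1, 2, 3} are pairwise adjacent, and any tree decomposition puts a clique entirely inside one bag — forcing width ≥ 2. Combining the bounds, tw(G) = 2.

2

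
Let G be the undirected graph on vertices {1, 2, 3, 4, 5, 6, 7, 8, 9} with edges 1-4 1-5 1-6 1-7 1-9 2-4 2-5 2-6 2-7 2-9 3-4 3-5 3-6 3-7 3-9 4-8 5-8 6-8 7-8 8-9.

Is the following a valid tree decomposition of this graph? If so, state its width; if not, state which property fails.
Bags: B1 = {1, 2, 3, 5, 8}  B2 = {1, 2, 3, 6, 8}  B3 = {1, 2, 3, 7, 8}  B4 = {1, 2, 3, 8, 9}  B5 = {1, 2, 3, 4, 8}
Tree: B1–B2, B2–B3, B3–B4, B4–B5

Vertex coverage: the bags together contain {1, 2, 3, 4, 5, 6, 7, 8, 9}, the full vertex set. Edge coverage: each edge of G has both endpoints in at least one bag. Running intersection: for every vertex, the bags containing it form a connected subtree. All three properties hold, so this is a valid tree decomposition of width max|bag| − 1 = 4, and hence tw(G) ≤ 4.

Yes; width 4.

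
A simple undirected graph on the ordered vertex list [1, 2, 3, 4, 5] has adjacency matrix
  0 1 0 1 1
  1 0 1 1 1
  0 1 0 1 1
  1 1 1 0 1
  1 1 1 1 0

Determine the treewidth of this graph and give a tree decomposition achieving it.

Treewidth 3.
One optimal decomposition is:
Bags: B1 = {1, 2, 4, 5}  B2 = {2, 3, 4, 5}
Tree: B1–B2

The largest bag has 4 vertices, giving width 3; this decomposition certifies tw(G) ≤ 3. For the lower bound, the 4 vertices {1, 2, 4, 5} are pairwise adjacent, and any tree decomposition puts a clique entirely inside one bag — forcing width ≥ 3. Therefore the treewidth is 3.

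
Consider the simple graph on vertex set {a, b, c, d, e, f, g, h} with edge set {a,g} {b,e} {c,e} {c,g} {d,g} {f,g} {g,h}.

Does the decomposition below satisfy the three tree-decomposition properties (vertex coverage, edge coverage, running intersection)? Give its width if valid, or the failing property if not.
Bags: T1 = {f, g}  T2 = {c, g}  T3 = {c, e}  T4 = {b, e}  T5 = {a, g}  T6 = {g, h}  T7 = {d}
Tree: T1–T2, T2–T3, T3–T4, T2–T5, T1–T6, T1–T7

No — edge (g,d) lies in no bag.

A tree decomposition must satisfy three properties: every vertex lies in some bag; for every edge, both endpoints lie together in some bag; and for every vertex, the bags containing it form a connected subtree. Here edge (g,d) lies in no bag, so the decomposition is invalid.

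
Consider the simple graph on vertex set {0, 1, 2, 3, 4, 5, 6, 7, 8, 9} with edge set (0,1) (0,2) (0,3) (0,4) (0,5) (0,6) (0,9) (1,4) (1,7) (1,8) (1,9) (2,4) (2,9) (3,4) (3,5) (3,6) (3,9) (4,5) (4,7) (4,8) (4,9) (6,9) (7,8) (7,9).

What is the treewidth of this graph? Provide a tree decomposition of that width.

Every bag has size at most 4, so the width is 4 − 1 = 3 and tw(G) ≤ 3. Conversely, {0, 1, 4, 9} is a clique of size 4, and the vertices of any clique must share a bag in every tree decomposition; so some bag has ≥ 4 vertices and tw(G) ≥ 3. The upper and lower bounds meet at 3, so that is the treewidth.

Treewidth 3.
One optimal decomposition is:
Bags: B1 = {0, 1, 4, 9}  B2 = {0, 3, 4, 9}  B3 = {0, 3, 4, 5}  B4 = {1, 4, 7, 9}  B5 = {0, 2, 4, 9}  B6 = {0, 3, 6, 9}  B7 = {1, 4, 7, 8}
Tree: B1–B2, B2–B3, B1–B4, B2–B5, B2–B6, B4–B7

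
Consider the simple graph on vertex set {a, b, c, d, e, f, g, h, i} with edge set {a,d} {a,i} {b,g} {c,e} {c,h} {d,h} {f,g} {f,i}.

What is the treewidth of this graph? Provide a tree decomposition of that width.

Treewidth 1.
One optimal decomposition is:
Bags: B1 = {b, g}  B2 = {f, g}  B3 = {f, i}  B4 = {a, i}  B5 = {a, d}  B6 = {d, h}  B7 = {c, h}  B8 = {c, e}
Tree: B1–B2, B2–B3, B3–B4, B4–B5, B5–B6, B6–B7, B7–B8

The largest bag has 2 vertices, giving width 1; this decomposition certifies tw(G) ≤ 1. Any graph with an edge has treewidth ≥ 1, and G has the edge b–g. Combining the bounds, tw(G) = 1.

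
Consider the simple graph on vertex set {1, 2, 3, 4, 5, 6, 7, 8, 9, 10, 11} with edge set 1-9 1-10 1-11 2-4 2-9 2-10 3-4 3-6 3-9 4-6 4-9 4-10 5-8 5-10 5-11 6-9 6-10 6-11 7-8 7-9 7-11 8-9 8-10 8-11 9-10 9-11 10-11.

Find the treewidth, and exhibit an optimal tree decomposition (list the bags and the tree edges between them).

Every bag has size at most 4, so the width is 4 − 1 = 3 and tw(G) ≤ 3. Conversely, {2, 4, 9, 10} is a clique of size 4, and the vertices of any clique must share a bag in every tree decomposition; so some bag has ≥ 4 vertices and tw(G) ≥ 3. Hence tw(G) = 3 exactly.

Treewidth 3.
One optimal decomposition is:
Bags: B1 = {4, 6, 9, 10}  B2 = {6, 9, 10, 11}  B3 = {2, 4, 9, 10}  B4 = {8, 9, 10, 11}  B5 = {5, 8, 10, 11}  B6 = {3, 4, 6, 9}  B7 = {1, 9, 10, 11}  B8 = {7, 8, 9, 11}
Tree: B1–B2, B1–B3, B2–B4, B4–B5, B1–B6, B4–B7, B4–B8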